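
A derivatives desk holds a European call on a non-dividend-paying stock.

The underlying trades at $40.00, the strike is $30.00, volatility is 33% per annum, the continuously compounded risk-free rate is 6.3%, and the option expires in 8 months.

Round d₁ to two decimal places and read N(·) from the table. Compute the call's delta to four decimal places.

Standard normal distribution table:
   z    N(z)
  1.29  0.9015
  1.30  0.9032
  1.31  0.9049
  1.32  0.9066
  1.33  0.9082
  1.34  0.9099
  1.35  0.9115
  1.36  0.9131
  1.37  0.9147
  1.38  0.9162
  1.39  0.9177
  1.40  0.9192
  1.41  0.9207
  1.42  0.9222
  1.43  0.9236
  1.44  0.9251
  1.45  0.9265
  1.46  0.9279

0.9131

T = 0.6667;  σ√T = 0.2694
d₁ = [ln(40/30) + (0.063 + 0.33²/2)·0.6667] / 0.2694 = [0.2877 + 0.0783] / 0.2694 = 1.3583 ⇒ 1.36
N(d₁) = N(1.36) = 0.9131
Δ_call = N(d₁) = 0.9131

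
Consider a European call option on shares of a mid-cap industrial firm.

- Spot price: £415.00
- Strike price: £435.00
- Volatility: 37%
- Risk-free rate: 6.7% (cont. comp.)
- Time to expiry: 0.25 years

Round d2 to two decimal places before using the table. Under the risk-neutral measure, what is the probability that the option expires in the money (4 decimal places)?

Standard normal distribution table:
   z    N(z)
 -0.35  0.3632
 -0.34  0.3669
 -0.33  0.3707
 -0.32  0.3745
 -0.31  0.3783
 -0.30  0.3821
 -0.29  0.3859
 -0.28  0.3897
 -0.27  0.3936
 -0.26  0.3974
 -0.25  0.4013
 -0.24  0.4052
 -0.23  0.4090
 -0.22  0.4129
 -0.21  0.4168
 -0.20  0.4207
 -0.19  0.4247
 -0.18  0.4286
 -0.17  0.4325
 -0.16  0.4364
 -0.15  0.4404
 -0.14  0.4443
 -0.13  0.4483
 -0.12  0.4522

T = 0.25;  σ√T = 0.1850
ln(S/K) + (r + σ²/2)T = ln(415/435) + (0.067 + 0.37²/2)·0.25 = -0.0471 + 0.0339 = -0.0132
d₁ = -0.0132 / 0.1850 = -0.0714 ≈ -0.07
d₂ = d₁ − σ√T = -0.0714 − 0.1850 = -0.2564 ≈ -0.26
Risk-neutral Pr[S_T > K] = N(d₂) = N(-0.26) = 0.3974

0.3974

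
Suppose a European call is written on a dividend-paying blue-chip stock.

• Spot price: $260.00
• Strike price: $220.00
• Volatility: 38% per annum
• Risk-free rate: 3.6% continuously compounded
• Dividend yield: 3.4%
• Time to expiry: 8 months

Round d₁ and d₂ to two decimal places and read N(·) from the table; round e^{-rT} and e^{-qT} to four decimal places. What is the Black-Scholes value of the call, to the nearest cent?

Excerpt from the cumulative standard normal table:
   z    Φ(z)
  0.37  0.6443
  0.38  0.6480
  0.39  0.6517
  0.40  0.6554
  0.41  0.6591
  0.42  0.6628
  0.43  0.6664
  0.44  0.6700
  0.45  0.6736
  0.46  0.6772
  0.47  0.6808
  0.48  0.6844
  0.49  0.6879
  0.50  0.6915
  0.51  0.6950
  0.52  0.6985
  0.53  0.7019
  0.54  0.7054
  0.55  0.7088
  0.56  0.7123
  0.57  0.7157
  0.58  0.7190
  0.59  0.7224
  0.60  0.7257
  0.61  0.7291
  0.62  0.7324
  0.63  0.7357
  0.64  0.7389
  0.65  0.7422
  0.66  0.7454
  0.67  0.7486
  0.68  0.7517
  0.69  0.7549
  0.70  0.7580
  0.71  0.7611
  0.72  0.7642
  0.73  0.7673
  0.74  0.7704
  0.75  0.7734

σ√T = 0.38 × 0.8165 = 0.3103
d₁ = [ln(260/220) + (0.036 − 0.034 + ½·0.38²)·0.6667] / (σ√T) = (0.1671 + 0.0495) / 0.3103 = 0.6978 ⇒ 0.70
d₂ = 0.6978 − 0.3103 = 0.3876 ⇒ 0.39
e^(−qT) = e^(−0.034·0.6667) = 0.9776;  e^(−rT) = e^(−0.036·0.6667) = 0.9763
N(d₁) = N(0.70) = 0.7580;  N(d₂) = N(0.39) = 0.6517
C = 260·0.9776·0.7580 − 220·0.9763·0.6517 = 192.6654 − 139.9760 = 52.6894

$52.69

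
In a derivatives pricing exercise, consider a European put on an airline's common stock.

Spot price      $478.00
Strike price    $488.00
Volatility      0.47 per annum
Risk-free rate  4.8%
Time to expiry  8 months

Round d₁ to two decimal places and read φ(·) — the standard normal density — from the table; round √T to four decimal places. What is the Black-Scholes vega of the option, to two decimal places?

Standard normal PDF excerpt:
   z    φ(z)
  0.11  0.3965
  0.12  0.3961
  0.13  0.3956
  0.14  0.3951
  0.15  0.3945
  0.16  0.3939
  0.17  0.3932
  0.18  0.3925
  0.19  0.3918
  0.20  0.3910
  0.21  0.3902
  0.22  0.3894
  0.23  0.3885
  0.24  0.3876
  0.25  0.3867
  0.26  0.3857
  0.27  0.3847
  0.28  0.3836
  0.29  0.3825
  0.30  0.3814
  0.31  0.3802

151.98

T = 0.6667;  σ√T = 0.3838
d₁ = [ln(478/488) + (0.048 + 0.47²/2)·0.6667] / 0.3838 = [-0.0207 + 0.1056] / 0.3838 = 0.2213 which rounds to 0.22
√T = √0.6667 = 0.8165
φ(d₁) = φ(0.22) = 0.3894
vega = S·φ(d₁)·√T = 478·0.3894·0.8165 = 151.9778
(The call has the same vega.)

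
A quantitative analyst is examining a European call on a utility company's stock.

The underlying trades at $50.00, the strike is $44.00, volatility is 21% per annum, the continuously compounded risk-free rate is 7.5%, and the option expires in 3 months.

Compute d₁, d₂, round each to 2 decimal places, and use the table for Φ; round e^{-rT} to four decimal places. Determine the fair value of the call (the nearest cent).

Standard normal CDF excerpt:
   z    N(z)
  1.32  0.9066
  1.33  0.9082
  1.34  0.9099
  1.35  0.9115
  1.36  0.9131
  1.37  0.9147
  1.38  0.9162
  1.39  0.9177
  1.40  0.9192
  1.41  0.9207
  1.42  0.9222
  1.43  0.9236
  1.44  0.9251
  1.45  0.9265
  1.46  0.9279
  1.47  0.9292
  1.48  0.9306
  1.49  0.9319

σ√T = 0.21·√0.25 = 0.1050
d₁ = [ln(50/44) + (0.075 + ½·0.21²)·0.25] / (σ√T) = (0.1278 + 0.0243) / 0.1050 = 1.4485 ⇒ 1.45
d₂ = 1.4485 − 0.1050 = 1.3435 ⇒ 1.34
e^(−rT) = e^(−0.075·0.25) = 0.9814
N(d₁) = N(1.45) = 0.9265;  N(d₂) = N(1.34) = 0.9099
C = 50·0.9265 − 44·0.9814·0.9099 = 46.3250 − 39.2909 = 7.0341

$7.03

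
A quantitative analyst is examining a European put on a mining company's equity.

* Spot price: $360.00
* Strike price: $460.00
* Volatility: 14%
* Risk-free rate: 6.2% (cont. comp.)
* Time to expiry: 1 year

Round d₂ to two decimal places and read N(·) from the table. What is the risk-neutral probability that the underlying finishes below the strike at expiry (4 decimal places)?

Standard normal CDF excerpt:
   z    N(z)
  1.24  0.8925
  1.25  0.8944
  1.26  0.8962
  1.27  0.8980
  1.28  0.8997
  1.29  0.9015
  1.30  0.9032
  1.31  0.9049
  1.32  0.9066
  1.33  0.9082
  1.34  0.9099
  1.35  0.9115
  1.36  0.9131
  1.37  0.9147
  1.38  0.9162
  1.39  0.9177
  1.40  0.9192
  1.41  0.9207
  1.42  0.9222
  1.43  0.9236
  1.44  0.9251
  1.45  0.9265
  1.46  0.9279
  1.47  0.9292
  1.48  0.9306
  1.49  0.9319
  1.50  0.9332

σ√T = 0.14·√1 = 0.1400
d₁ = [ln(360/460) + (0.062 + 0.14²/2)·1] / 0.1400 = [-0.2451 + 0.0718] / 0.1400 = -1.2380 which rounds to -1.24
d₂ = d₁ − σ√T = -1.2380 − 0.1400 = -1.3780 which rounds to -1.38
Pr(exercise) under Q = N(−d₂) = N(1.38) = 0.9162

0.9162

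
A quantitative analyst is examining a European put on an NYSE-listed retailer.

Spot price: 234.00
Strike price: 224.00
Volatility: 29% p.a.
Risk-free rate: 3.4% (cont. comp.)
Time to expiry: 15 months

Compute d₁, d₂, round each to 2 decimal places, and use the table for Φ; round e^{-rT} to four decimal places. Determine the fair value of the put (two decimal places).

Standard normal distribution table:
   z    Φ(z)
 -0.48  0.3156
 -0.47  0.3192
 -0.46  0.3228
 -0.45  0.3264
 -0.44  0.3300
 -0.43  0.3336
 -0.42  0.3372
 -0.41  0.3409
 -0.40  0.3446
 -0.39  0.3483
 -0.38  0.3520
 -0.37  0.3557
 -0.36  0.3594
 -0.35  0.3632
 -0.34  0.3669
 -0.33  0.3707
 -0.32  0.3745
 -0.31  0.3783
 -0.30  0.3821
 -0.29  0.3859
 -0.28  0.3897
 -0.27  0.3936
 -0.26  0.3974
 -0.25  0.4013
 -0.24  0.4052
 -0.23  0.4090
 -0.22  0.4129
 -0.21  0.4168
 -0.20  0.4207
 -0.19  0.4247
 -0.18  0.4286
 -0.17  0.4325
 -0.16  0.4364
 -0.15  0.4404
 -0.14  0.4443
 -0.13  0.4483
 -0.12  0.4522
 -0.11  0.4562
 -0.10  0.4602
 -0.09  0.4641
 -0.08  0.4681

σ√T = 0.29 × 1.1180 = 0.3242
d₁ = [ln(234/224) + (0.034 + 0.29²/2)·1.25] / 0.3242 = [0.0437 + 0.0951] / 0.3242 = 0.4279 → 0.43
d₂ = d₁ − σ√T = 0.4279 − 0.3242 = 0.1037 → 0.10
exp(−rT) = exp(−0.034·1.25) = 0.9584
N(−d₂) = N(-0.10) = 0.4602;  N(−d₁) = N(-0.43) = 0.3336
P = 224·0.9584·0.4602 − 234·0.3336 = 98.7965 − 78.0624 = 20.7341

20.73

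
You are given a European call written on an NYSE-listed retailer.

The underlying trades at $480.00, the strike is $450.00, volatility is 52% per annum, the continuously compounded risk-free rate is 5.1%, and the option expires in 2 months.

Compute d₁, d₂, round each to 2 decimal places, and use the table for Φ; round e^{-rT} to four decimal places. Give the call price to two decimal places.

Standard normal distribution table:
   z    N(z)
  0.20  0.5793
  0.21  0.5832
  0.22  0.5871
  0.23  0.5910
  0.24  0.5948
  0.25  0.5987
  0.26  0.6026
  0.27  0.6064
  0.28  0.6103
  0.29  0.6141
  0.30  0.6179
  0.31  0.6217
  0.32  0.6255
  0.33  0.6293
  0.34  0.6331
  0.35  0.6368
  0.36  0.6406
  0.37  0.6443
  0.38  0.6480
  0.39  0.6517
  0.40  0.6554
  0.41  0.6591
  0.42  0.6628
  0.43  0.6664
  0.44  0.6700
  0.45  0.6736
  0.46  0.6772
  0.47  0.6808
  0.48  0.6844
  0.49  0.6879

σ√T = 0.52·√0.1667 = 0.2123
d₁ = [ln(480/450) + (0.051 + ½·0.52²)·0.1667] / (σ√T) = (0.0645 + 0.0310) / 0.2123 = 0.4502 → 0.45
d₂ = 0.4502 − 0.2123 = 0.2379 → 0.24
exp(−rT) = exp(−0.051·0.1667) = 0.9915
N(d₁) = N(0.45) = 0.6736;  N(d₂) = N(0.24) = 0.5948
C = 480·0.6736 − 450·0.9915·0.5948 = 323.3280 − 265.3849 = 57.9431

$57.94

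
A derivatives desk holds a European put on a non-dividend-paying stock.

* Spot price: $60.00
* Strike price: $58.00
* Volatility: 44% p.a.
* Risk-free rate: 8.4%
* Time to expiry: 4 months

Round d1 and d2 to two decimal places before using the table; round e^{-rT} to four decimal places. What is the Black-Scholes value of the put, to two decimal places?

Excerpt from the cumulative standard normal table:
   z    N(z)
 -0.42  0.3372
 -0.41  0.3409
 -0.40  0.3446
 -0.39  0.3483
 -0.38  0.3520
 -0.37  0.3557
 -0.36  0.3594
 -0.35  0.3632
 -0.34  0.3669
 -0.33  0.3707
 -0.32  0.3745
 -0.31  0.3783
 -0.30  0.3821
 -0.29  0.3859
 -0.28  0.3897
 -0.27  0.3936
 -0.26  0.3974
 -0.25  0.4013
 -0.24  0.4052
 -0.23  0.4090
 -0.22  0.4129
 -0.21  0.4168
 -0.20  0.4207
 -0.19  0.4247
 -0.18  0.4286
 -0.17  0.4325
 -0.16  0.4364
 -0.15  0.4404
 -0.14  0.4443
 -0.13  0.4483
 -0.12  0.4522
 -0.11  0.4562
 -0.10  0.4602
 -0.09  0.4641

$4.16

σ√T = 0.44·√0.3333 = 0.2540
d₁ = [ln(60/58) + (0.084 + 0.44²/2)·0.3333] / 0.2540 = [0.0339 + 0.0603] / 0.2540 = 0.3707 ≈ 0.37
d₂ = d₁ − σ√T = 0.3707 − 0.2540 = 0.1167 ≈ 0.12
exp(−rT) = exp(−0.084·0.3333) = 0.9724
P = 58·0.9724·N(-0.12) − 60·N(-0.37) = 58·0.9724·0.4522 − 60·0.3557 = 25.5037 − 21.3420 = 4.1617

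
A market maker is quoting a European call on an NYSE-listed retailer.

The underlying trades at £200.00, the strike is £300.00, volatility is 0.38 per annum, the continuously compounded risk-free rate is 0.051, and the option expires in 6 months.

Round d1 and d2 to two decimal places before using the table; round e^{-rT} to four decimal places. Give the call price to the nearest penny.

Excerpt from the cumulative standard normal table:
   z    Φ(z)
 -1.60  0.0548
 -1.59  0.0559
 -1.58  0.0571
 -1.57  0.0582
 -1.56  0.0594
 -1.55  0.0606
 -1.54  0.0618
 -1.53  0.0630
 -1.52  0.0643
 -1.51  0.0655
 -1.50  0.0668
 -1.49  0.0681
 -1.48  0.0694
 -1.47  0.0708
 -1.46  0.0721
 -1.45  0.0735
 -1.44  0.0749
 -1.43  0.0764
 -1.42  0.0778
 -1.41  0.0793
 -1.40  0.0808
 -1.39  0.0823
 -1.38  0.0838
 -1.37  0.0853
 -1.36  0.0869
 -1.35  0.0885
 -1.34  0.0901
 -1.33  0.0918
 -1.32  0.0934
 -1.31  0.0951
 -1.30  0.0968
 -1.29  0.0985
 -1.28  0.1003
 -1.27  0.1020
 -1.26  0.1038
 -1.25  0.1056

σ√T = 0.38 × 0.7071 = 0.2687
ln(S/K) + (r + σ²/2)T = ln(200/300) + (0.051 + 0.38²/2)·0.5 = -0.4055 + 0.0616 = -0.3439
d₁ = -0.3439 / 0.2687 = -1.2797 ⇒ -1.28
d₂ = d₁ − σ√T = -1.2797 − 0.2687 = -1.5484 ⇒ -1.55
e^(−rT) = e^(−0.051·0.5) = 0.9748
N(d₁) = N(-1.28) = 0.1003;  N(d₂) = N(-1.55) = 0.0606
C = 200·0.1003 − 300·0.9748·0.0606 = 20.0600 − 17.7219 = 2.3381

£2.34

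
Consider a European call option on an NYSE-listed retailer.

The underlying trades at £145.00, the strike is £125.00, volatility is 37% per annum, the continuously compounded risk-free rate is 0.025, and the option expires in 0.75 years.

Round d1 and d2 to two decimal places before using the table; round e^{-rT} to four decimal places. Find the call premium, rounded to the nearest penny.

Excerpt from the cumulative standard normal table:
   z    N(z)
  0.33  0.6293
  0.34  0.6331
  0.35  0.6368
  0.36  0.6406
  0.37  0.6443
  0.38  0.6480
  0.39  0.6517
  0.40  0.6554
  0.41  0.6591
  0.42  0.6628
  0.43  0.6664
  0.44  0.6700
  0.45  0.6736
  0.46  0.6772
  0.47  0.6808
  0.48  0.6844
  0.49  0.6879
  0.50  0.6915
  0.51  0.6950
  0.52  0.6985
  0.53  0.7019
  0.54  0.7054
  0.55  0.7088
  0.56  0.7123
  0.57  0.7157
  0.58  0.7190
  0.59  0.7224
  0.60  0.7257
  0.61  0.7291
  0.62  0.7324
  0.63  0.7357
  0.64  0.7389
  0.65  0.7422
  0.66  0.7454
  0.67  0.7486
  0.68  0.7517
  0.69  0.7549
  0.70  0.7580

σ√T = 0.37·√0.75 = 0.3204
d₁ = [ln(145/125) + (0.025 + 0.37²/2)·0.75] / 0.3204 = [0.1484 + 0.0701] / 0.3204 = 0.6819 which rounds to 0.68
d₂ = d₁ − σ√T = 0.6819 − 0.3204 = 0.3615 which rounds to 0.36
exp(−rT) = exp(−0.025·0.75) = 0.9814
N(d₁) = N(0.68) = 0.7517;  N(d₂) = N(0.36) = 0.6406
C = 145·0.7517 − 125·0.9814·0.6406 = 108.9965 − 78.5856 = 30.4109

£30.41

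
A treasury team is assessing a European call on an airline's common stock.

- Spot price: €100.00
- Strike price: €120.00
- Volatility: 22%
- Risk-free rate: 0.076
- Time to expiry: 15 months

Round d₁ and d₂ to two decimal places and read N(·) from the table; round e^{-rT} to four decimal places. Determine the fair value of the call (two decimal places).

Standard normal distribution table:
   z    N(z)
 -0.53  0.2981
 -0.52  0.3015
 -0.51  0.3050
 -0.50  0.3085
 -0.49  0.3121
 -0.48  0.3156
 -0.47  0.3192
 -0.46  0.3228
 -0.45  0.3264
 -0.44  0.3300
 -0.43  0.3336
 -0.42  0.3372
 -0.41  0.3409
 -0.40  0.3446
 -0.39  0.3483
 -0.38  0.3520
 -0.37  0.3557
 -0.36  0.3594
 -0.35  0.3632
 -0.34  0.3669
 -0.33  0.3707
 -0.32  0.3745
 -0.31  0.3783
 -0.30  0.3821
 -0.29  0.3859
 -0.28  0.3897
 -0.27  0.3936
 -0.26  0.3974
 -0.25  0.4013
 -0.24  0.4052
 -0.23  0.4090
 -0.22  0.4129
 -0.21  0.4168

T = 1.25;  σ√T = 0.2460
d₁ = [ln(100/120) + (0.076 + ½·0.22²)·1.25] / (σ√T) = (-0.1823 + 0.1253) / 0.2460 = -0.2320 which rounds to -0.23
d₂ = -0.2320 − 0.2460 = -0.4780 which rounds to -0.48
exp(−rT) = exp(−0.076·1.25) = 0.9094
N(d₁) = N(-0.23) = 0.4090;  N(d₂) = N(-0.48) = 0.3156
C = 100·0.4090 − 120·0.9094·0.3156 = 40.9000 − 34.4408 = 6.4592

€6.46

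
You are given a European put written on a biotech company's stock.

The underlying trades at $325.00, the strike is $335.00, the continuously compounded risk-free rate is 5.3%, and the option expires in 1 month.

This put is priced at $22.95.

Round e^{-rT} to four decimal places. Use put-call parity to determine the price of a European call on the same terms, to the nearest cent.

$14.42

exp(−rT) = exp(−0.053·0.08333) = 0.9956
Put-call parity: C − P = S − K·e^(−rT) = 325 − 335·0.9956 = 325 − 333.5260 = -8.5260
C = P + (C − P) = 22.95 + (-8.5260) = 14.4240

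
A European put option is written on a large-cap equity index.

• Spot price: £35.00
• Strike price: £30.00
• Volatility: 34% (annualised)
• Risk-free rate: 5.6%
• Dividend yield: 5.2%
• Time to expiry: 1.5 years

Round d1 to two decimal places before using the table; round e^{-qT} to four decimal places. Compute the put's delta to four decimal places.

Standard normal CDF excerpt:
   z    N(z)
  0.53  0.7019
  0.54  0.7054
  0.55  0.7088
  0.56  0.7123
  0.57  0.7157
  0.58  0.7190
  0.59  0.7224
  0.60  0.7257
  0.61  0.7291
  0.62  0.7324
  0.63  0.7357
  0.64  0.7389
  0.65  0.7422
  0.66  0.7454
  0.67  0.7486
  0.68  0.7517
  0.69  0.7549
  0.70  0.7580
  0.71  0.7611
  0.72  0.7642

-0.2568

σ√T = 0.34 × 1.2247 = 0.4164
d₁ = [ln(35/30) + (0.056 − 0.052 + 0.34²/2)·1.5] / 0.4164 = [0.1542 + 0.0927] / 0.4164 = 0.5928 → 0.59
N(d₁) = N(0.59) = 0.7224
Δ_put = e^(−qT)·(N(d₁) − 1) = 0.9250·(0.7224 − 1) = -0.2568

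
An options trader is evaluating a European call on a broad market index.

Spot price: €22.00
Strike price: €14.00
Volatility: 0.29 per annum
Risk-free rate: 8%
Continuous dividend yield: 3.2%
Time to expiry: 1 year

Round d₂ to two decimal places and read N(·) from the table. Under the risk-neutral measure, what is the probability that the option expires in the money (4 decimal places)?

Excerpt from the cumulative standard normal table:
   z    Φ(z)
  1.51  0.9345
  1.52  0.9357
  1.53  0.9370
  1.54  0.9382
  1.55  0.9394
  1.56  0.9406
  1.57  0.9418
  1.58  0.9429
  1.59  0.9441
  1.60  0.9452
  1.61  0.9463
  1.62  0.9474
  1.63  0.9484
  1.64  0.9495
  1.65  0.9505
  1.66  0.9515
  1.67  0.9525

σ√T = 0.29·√1 = 0.2900
d₁ = [ln(22/14) + (0.08 − 0.032 + 0.29²/2)·1] / 0.2900 = [0.4520 + 0.0900] / 0.2900 = 1.8691 → 1.87
d₂ = d₁ − σ√T = 1.8691 − 0.2900 = 1.5791 → 1.58
Risk-neutral Pr[S_T > K] = N(d₂) = N(1.58) = 0.9429

0.9429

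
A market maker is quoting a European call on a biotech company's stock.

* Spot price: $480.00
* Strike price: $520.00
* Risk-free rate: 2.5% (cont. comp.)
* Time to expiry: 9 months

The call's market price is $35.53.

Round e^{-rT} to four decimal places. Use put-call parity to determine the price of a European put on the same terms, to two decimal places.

$65.86

e^(−rT) = e^(−0.025·0.75) = 0.9814
Put-call parity: C − P = S − K·e^(−rT) = 480 − 520·0.9814 = 480 − 510.3280 = -30.3280
P = C − (C − P) = 35.53 − (-30.3280) = 65.8580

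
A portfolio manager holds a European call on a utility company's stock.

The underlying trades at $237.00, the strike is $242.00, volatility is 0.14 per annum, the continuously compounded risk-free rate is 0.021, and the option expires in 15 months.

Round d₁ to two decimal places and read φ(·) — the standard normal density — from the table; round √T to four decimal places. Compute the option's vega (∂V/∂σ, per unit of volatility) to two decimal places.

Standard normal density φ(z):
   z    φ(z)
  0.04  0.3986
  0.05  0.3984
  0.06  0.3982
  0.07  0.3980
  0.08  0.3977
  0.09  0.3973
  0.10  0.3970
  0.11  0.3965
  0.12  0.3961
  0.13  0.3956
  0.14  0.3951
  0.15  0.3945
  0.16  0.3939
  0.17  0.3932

105.06

σ√T = 0.14 × 1.1180 = 0.1565
d₁ = [ln(237/242) + (0.021 + ½·0.14²)·1.25] / (σ√T) = (-0.0209 + 0.0385) / 0.1565 = 0.1126 ⇒ 0.11
√T = √1.25 = 1.1180
φ(d₁) = φ(0.11) = 0.3965
vega = S·φ(d₁)·√T = 237·0.3965·1.1180 = 105.0590
(Call and put vega coincide under Black-Scholes.)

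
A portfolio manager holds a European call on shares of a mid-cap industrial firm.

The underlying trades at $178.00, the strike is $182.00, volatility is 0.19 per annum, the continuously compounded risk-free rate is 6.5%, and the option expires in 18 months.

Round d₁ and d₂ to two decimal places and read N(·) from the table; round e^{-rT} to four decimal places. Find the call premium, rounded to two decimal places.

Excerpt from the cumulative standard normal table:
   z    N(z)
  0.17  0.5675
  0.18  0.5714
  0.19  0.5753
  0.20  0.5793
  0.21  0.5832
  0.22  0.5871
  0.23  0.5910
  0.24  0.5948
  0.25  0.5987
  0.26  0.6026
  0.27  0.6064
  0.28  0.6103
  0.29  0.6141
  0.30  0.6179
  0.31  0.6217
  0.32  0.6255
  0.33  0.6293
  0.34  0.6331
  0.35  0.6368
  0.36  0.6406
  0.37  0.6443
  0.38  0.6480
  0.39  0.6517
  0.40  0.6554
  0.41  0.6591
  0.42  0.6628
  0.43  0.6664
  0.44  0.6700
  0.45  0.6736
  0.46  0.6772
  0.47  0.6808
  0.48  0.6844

$22.98

σ√T = 0.19·√1.5 = 0.2327
d₁ = [ln(178/182) + (0.065 + 0.19²/2)·1.5] / 0.2327 = [-0.0222 + 0.1246] / 0.2327 = 0.4398 → 0.44
d₂ = d₁ − σ√T = 0.4398 − 0.2327 = 0.2071 → 0.21
e^(−rT) = e^(−0.065·1.5) = 0.9071
N(d₁) = N(0.44) = 0.6700;  N(d₂) = N(0.21) = 0.5832
C = 178·0.6700 − 182·0.9071·0.5832 = 119.2600 − 96.2818 = 22.9782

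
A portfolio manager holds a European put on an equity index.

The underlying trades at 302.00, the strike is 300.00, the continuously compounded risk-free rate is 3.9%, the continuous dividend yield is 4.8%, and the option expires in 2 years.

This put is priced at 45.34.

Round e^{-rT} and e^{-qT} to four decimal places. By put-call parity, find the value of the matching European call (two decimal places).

exp(−qT) = exp(−0.048·2) = 0.9085;  exp(−rT) = exp(−0.039·2) = 0.9250
Put-call parity: C − P = S·e^(−qT) − K·e^(−rT) = 302·0.9085 − 300·0.9250 = 274.3670 − 277.5000 = -3.1330
C = P + (C − P) = 45.34 + (-3.1330) = 42.2070

42.21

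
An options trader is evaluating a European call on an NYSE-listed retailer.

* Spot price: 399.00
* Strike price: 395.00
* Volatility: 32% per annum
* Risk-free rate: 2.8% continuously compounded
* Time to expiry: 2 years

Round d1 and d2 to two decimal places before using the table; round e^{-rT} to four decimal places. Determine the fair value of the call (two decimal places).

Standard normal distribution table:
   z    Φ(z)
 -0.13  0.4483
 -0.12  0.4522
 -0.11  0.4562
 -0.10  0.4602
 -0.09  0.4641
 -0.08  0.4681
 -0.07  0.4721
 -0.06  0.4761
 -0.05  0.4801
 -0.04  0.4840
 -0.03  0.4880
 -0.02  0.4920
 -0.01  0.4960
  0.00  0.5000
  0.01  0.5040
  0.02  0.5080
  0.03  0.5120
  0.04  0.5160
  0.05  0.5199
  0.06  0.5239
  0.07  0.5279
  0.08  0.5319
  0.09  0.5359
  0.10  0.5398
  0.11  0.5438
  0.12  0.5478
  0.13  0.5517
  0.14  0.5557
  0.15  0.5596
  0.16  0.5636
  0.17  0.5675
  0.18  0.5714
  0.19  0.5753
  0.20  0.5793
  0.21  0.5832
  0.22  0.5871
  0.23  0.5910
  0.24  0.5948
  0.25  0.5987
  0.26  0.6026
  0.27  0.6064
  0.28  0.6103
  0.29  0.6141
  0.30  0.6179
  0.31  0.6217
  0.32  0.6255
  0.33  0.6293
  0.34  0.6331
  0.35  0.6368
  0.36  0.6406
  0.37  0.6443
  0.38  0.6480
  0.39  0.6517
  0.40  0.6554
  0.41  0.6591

σ√T = 0.32 × 1.4142 = 0.4525
d₁ = [ln(399/395) + (0.028 + ½·0.32²)·2] / (σ√T) = (0.0101 + 0.1584) / 0.4525 = 0.3723 ≈ 0.37
d₂ = 0.3723 − 0.4525 = -0.0803 ≈ -0.08
exp(−rT) = exp(−0.028·2) = 0.9455
C = 399·N(0.37) − 395·0.9455·N(-0.08) = 399·0.6443 − 395·0.9455·0.4681 = 257.0757 − 174.8225 = 82.2532

82.25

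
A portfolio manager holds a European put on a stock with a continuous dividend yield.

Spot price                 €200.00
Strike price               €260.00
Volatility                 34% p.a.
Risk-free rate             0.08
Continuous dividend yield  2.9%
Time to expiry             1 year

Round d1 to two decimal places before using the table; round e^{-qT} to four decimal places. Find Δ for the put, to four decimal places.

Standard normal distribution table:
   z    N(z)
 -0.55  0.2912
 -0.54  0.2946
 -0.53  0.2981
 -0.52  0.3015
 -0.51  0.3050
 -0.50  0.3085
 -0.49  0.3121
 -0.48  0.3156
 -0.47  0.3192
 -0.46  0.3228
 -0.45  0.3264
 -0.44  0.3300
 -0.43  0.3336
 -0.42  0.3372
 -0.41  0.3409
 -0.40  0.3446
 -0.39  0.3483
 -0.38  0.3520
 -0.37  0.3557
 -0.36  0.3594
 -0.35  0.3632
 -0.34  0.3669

-0.6543

T = 1;  σ√T = 0.3400
d₁ = [ln(200/260) + (0.08 − 0.029 + 0.34²/2)·1] / 0.3400 = [-0.2624 + 0.1088] / 0.3400 = -0.4517 → -0.45
N(d₁) = N(-0.45) = 0.3264
Δ_put = exp(−qT)·(N(d₁) − 1) = 0.9714·(0.3264 − 1) = -0.6543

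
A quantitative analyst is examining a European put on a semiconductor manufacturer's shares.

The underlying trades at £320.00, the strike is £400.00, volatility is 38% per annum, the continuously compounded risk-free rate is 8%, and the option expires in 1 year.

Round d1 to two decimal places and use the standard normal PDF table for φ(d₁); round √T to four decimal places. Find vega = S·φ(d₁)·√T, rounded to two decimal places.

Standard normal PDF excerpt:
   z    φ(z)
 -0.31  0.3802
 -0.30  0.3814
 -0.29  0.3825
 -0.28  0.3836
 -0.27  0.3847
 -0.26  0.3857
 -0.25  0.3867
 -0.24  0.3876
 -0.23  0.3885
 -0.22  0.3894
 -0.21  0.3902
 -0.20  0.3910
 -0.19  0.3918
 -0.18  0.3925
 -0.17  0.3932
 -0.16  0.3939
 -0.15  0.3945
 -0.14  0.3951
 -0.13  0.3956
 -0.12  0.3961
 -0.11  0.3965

125.38

σ√T = 0.38·√1 = 0.3800
d₁ = [ln(320/400) + (0.08 + 0.38²/2)·1] / 0.3800 = [-0.2231 + 0.1522] / 0.3800 = -0.1867 → -0.19
√T = √1 = 1.0000
φ(d₁) = φ(-0.19) = 0.3918
vega = S·φ(d₁)·√T = 320·0.3918·1.0000 = 125.3760
(Vega is the same for a European call and put with the same parameters.)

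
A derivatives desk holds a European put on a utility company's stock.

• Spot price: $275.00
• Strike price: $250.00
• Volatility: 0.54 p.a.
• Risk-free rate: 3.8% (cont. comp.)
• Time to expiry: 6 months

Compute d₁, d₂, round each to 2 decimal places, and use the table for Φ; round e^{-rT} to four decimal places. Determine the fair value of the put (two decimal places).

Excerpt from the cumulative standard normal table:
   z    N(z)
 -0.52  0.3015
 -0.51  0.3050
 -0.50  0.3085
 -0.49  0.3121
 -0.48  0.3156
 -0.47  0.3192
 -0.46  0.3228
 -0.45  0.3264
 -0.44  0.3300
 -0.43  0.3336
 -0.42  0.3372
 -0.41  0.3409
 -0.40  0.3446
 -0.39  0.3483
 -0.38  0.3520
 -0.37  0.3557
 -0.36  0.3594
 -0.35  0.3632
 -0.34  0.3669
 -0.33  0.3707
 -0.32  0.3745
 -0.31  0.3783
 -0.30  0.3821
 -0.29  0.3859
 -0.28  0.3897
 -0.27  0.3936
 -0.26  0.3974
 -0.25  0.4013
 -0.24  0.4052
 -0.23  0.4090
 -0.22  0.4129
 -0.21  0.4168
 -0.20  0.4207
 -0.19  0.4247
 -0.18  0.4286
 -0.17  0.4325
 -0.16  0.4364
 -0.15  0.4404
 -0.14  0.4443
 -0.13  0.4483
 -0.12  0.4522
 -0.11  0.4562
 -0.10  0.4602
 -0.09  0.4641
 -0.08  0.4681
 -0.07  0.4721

$26.08

T = 0.5;  σ√T = 0.3818
ln(S/K) + (r + σ²/2)T = ln(275/250) + (0.038 + 0.54²/2)·0.5 = 0.0953 + 0.0919 = 0.1872
d₁ = 0.1872 / 0.3818 = 0.4903 which rounds to 0.49
d₂ = d₁ − σ√T = 0.4903 − 0.3818 = 0.1084 which rounds to 0.11
exp(−rT) = exp(−0.038·0.5) = 0.9812
N(−d₂) = N(-0.11) = 0.4562;  N(−d₁) = N(-0.49) = 0.3121
P = 250·0.9812·0.4562 − 275·0.3121 = 111.9059 − 85.8275 = 26.0784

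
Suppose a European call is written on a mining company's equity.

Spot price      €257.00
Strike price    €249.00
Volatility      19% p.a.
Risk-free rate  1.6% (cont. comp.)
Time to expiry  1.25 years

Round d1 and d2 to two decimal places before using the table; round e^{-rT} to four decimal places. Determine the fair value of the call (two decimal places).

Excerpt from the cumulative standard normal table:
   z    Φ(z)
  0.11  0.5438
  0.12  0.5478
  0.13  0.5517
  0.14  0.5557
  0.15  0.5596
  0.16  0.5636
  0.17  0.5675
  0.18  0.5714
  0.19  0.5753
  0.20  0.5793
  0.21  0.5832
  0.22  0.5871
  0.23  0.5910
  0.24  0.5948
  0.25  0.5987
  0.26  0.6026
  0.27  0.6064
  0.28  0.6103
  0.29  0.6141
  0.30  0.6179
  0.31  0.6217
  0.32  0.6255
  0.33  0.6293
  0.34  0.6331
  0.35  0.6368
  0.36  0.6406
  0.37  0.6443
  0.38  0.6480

€28.03

σ√T = 0.19·√1.25 = 0.2124
ln(S/K) + (r + σ²/2)T = ln(257/249) + (0.016 + 0.19²/2)·1.25 = 0.0316 + 0.0426 = 0.0742
d₁ = 0.0742 / 0.2124 = 0.3492 which rounds to 0.35
d₂ = d₁ − σ√T = 0.3492 − 0.2124 = 0.1368 which rounds to 0.14
e^(−rT) = e^(−0.016·1.25) = 0.9802
N(d₁) = N(0.35) = 0.6368;  N(d₂) = N(0.14) = 0.5557
C = 257·0.6368 − 249·0.9802·0.5557 = 163.6576 − 135.6296 = 28.0280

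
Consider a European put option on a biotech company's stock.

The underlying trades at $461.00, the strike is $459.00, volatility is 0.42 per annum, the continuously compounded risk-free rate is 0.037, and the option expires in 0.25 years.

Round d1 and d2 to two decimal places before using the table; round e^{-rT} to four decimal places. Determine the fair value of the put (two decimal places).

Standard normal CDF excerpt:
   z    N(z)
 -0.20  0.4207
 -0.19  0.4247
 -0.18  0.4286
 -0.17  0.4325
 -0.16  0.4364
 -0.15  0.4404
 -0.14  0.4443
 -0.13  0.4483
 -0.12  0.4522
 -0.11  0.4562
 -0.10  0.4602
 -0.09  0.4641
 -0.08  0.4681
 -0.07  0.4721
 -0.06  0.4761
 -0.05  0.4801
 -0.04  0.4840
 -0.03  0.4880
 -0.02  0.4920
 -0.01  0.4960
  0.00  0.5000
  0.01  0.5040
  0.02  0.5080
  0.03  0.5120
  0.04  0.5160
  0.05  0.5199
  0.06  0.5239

$35.28

σ√T = 0.42 × 0.5000 = 0.2100
d₁ = [ln(461/459) + (0.037 + ½·0.42²)·0.25] / (σ√T) = (0.0043 + 0.0313) / 0.2100 = 0.1698 → 0.17
d₂ = 0.1698 − 0.2100 = -0.0402 → -0.04
e^(−rT) = e^(−0.037·0.25) = 0.9908
N(−d₂) = N(0.04) = 0.5160;  N(−d₁) = N(-0.17) = 0.4325
P = 459·0.9908·0.5160 − 461·0.4325 = 234.6650 − 199.3825 = 35.2825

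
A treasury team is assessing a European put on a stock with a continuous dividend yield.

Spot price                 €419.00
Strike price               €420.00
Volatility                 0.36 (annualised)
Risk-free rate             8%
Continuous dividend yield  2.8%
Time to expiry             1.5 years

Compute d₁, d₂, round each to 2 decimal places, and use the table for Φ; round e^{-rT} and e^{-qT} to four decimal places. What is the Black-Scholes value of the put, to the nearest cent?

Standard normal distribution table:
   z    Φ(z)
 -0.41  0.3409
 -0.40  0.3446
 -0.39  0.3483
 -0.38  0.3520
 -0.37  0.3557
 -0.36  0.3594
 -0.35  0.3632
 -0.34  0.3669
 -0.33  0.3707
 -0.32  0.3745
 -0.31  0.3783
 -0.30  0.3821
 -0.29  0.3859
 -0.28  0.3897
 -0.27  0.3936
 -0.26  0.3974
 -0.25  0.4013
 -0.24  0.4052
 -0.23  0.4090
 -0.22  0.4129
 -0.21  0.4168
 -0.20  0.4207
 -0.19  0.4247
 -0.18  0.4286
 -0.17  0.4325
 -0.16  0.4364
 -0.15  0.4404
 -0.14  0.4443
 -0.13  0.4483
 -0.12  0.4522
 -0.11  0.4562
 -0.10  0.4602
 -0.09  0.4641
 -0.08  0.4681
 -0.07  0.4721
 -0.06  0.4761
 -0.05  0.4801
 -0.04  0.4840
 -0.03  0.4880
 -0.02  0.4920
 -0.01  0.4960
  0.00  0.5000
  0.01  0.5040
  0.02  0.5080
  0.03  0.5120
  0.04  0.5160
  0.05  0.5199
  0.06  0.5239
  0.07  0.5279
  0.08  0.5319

σ√T = 0.36·√1.5 = 0.4409
d₁ = [ln(419/420) + (0.08 − 0.028 + ½·0.36²)·1.5] / (σ√T) = (-0.0024 + 0.1752) / 0.4409 = 0.3920 ⇒ 0.39
d₂ = 0.3920 − 0.4409 = -0.0490 ⇒ -0.05
exp(−qT) = exp(−0.028·1.5) = 0.9589;  exp(−rT) = exp(−0.08·1.5) = 0.8869
N(−d₂) = N(0.05) = 0.5199;  N(−d₁) = N(-0.39) = 0.3483
P = 420·0.8869·0.5199 − 419·0.9589·0.3483 = 193.6617 − 139.9397 = 53.7220

€53.72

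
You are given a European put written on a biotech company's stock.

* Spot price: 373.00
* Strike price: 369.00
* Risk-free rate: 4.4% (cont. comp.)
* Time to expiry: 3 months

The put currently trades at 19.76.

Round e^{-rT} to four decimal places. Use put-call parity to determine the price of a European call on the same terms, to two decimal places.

27.78

e^(−rT) = e^(−0.044·0.25) = 0.9891
Put-call parity: C − P = S − K·e^(−rT) = 373 − 369·0.9891 = 373 − 364.9779 = 8.0221
C = P + (C − P) = 19.76 + (8.0221) = 27.7821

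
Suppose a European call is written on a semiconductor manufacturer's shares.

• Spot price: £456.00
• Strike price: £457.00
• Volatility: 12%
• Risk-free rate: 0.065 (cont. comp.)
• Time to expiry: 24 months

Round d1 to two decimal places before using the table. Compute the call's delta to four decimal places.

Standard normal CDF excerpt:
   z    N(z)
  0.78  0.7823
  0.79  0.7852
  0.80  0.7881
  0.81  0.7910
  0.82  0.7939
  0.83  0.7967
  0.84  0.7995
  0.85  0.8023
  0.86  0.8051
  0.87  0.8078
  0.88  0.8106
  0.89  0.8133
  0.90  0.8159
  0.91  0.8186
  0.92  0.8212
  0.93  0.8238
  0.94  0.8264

T = 2;  σ√T = 0.1697
d₁ = [ln(456/457) + (0.065 + 0.12²/2)·2] / 0.1697 = [-0.0022 + 0.1444] / 0.1697 = 0.8380 ⇒ 0.84
N(d₁) = N(0.84) = 0.7995
Δ_call = N(d₁) = 0.7995

0.7995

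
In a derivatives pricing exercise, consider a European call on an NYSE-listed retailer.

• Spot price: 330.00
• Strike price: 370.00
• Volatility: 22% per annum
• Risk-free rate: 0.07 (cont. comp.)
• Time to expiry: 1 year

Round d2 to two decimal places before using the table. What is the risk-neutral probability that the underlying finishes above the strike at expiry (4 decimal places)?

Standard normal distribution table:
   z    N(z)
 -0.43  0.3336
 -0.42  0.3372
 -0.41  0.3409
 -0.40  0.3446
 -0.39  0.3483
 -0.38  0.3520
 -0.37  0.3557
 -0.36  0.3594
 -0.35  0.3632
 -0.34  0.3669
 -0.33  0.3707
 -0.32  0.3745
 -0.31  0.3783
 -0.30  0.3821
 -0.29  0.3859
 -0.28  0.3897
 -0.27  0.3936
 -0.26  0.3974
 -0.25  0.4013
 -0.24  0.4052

0.3783

T = 1;  σ√T = 0.2200
d₁ = [ln(330/370) + (0.07 + ½·0.22²)·1] / (σ√T) = (-0.1144 + 0.0942) / 0.2200 = -0.0919 ≈ -0.09
d₂ = -0.0919 − 0.2200 = -0.3119 ≈ -0.31
Pr(exercise) under Q = N(d₂) = 0.3783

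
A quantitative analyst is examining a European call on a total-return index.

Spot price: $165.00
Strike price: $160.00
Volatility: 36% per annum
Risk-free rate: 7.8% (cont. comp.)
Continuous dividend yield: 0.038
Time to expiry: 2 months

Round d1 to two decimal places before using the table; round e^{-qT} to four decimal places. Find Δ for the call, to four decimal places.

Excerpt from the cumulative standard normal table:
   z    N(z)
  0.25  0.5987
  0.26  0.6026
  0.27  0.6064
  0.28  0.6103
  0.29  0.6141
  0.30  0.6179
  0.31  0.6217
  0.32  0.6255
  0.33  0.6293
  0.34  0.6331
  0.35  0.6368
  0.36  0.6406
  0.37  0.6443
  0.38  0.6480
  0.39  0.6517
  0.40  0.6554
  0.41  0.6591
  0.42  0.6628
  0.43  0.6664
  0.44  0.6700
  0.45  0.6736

0.6253

T = 0.1667;  σ√T = 0.1470
ln(S/K) + (r − q + σ²/2)T = ln(165/160) + (0.078 − 0.038 + 0.36²/2)·0.1667 = 0.0308 + 0.0175 = 0.0482
d₁ = 0.0482 / 0.1470 = 0.3282 → 0.33
N(d₁) = N(0.33) = 0.6293
Δ_call = e^(−qT)·N(d₁) = 0.9937·0.6293 = 0.6253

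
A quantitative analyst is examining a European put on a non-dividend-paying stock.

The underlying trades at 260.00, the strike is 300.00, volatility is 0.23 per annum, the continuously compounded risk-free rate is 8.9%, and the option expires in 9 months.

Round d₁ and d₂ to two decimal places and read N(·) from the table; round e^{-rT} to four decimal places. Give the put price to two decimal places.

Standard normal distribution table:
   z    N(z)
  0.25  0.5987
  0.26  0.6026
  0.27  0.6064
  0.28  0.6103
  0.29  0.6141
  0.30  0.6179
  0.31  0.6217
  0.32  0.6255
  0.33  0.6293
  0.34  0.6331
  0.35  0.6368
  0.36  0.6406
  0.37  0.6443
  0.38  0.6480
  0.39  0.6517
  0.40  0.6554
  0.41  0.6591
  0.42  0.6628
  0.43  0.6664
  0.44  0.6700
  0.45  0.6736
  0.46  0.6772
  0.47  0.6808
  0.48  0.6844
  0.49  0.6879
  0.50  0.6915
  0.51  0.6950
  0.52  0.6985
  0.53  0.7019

σ√T = 0.23·√0.75 = 0.1992
ln(S/K) + (r + σ²/2)T = ln(260/300) + (0.089 + 0.23²/2)·0.75 = -0.1431 + 0.0866 = -0.0565
d₁ = -0.0565 / 0.1992 = -0.2837 ≈ -0.28
d₂ = d₁ − σ√T = -0.2837 − 0.1992 = -0.4829 ≈ -0.48
e^(−rT) = e^(−0.089·0.75) = 0.9354
P = 300·0.9354·N(0.48) − 260·N(0.28) = 300·0.9354·0.6844 − 260·0.6103 = 192.0563 − 158.6780 = 33.3783

33.38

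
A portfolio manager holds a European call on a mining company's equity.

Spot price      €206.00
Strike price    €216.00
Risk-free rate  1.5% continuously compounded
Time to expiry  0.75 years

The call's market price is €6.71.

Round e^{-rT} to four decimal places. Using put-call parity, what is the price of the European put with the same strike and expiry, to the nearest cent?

€14.29

e^(−rT) = e^(−0.015·0.75) = 0.9888
Put-call parity: C − P = S − K·e^(−rT) = 206 − 216·0.9888 = 206 − 213.5808 = -7.5808
P = C − (C − P) = 6.71 − (-7.5808) = 14.2908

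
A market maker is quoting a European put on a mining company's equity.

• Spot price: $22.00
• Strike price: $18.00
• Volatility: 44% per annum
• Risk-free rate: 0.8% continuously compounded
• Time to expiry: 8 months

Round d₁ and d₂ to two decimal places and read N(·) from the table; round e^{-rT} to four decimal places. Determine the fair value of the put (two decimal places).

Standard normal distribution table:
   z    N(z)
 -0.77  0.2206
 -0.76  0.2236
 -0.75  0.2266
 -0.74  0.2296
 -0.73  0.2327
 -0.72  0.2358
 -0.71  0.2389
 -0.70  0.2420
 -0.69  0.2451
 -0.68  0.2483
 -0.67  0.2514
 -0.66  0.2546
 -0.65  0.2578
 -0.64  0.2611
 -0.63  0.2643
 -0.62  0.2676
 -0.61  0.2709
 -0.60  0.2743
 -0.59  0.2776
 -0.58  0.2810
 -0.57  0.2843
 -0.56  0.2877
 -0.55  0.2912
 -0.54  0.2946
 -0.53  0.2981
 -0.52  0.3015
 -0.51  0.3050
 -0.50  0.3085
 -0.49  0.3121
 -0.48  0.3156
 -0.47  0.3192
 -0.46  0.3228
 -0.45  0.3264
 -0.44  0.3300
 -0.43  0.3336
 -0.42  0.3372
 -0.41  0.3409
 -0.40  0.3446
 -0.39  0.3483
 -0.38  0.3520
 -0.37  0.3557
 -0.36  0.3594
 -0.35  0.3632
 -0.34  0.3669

σ√T = 0.44·√0.6667 = 0.3593
d₁ = [ln(22/18) + (0.008 + ½·0.44²)·0.6667] / (σ√T) = (0.2007 + 0.0699) / 0.3593 = 0.7530 ⇒ 0.75
d₂ = 0.7530 − 0.3593 = 0.3938 ⇒ 0.39
e^(−rT) = e^(−0.008·0.6667) = 0.9947
N(−d₂) = N(-0.39) = 0.3483;  N(−d₁) = N(-0.75) = 0.2266
P = 18·0.9947·0.3483 − 22·0.2266 = 6.2362 − 4.9852 = 1.2510

$1.25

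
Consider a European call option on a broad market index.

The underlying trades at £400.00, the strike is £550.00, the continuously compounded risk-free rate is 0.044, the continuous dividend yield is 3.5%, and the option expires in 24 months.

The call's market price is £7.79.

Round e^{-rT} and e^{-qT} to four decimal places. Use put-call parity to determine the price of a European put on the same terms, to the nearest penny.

exp(−qT) = exp(−0.035·2) = 0.9324;  exp(−rT) = exp(−0.044·2) = 0.9158
Put-call parity: C − P = S·e^(−qT) − K·e^(−rT) = 400·0.9324 − 550·0.9158 = 372.9600 − 503.6900 = -130.7300
P = C − (C − P) = 7.79 − (-130.7300) = 138.5200

£138.52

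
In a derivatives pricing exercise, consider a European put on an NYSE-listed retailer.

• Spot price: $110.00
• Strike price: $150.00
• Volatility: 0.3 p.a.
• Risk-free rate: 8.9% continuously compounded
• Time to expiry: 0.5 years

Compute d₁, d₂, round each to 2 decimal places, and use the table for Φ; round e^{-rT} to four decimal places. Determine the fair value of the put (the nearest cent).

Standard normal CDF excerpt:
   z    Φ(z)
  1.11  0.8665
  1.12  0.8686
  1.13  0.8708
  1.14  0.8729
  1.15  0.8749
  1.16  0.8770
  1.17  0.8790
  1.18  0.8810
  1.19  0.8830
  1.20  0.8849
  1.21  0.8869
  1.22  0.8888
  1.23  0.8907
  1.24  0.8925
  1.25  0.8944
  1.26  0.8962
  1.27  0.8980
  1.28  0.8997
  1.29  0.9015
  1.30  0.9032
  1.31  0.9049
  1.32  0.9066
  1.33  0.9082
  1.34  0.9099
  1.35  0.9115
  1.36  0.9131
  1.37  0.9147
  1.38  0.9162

$34.77

σ√T = 0.3·√0.5 = 0.2121
d₁ = [ln(110/150) + (0.089 + ½·0.3²)·0.5] / (σ√T) = (-0.3102 + 0.0670) / 0.2121 = -1.1462 ≈ -1.15
d₂ = -1.1462 − 0.2121 = -1.3584 ≈ -1.36
exp(−rT) = exp(−0.089·0.5) = 0.9565
N(−d₂) = N(1.36) = 0.9131;  N(−d₁) = N(1.15) = 0.8749
P = 150·0.9565·0.9131 − 110·0.8749 = 131.0070 − 96.2390 = 34.7680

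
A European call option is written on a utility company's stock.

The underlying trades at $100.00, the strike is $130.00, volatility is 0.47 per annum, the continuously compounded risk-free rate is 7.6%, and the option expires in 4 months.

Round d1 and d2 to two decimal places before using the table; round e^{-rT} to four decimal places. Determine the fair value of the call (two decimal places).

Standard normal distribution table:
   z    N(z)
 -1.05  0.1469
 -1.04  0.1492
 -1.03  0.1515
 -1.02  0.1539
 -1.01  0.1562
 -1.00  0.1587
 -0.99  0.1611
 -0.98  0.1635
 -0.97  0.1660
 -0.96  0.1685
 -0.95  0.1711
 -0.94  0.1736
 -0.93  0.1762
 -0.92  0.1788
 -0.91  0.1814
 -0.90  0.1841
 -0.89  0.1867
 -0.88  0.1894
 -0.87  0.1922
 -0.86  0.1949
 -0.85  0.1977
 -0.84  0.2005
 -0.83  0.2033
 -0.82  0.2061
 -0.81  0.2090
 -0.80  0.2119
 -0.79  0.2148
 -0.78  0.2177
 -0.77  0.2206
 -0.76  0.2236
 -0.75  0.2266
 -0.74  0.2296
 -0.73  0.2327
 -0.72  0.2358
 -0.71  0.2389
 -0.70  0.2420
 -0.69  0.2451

$3.16

T = 0.3333;  σ√T = 0.2714
d₁ = [ln(100/130) + (0.076 + 0.47²/2)·0.3333] / 0.2714 = [-0.2624 + 0.0621] / 0.2714 = -0.7378 ≈ -0.74
d₂ = d₁ − σ√T = -0.7378 − 0.2714 = -1.0092 ≈ -1.01
exp(−rT) = exp(−0.076·0.3333) = 0.9750
C = 100·N(-0.74) − 130·0.9750·N(-1.01) = 100·0.2296 − 130·0.9750·0.1562 = 22.9600 − 19.7983 = 3.1617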